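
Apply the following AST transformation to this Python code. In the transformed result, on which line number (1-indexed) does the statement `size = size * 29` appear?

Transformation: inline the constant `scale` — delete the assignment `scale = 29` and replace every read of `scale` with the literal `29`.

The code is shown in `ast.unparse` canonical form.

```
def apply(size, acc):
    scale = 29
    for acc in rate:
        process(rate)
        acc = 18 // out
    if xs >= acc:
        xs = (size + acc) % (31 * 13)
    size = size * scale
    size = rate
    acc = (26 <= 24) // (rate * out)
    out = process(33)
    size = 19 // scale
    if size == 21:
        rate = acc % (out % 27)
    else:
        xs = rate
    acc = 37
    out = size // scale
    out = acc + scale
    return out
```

Transformed code:
def apply(size, acc):
    for acc in rate:
        process(rate)
        acc = 18 // out
    if xs >= acc:
        xs = (size + acc) % (31 * 13)
    size = size * 29
    size = rate
    acc = (26 <= 24) // (rate * out)
    out = process(33)
    size = 19 // 29
    if size == 21:
        rate = acc % (out % 27)
    else:
        xs = rate
    acc = 37
    out = size // 29
    out = acc + 29
    return out

7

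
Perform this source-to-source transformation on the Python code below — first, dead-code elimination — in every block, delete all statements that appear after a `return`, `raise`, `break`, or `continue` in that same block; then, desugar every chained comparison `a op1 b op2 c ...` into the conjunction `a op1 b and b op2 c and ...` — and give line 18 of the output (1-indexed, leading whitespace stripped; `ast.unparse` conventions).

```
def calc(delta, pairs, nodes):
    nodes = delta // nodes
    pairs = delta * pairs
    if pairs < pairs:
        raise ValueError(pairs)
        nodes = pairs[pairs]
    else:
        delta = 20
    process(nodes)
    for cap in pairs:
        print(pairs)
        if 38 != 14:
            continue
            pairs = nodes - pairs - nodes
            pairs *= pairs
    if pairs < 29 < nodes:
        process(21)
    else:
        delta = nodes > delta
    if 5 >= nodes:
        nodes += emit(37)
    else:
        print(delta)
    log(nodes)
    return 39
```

Transformed code:
def calc(delta, pairs, nodes):
    nodes = delta // nodes
    pairs = delta * pairs
    if pairs < pairs:
        raise ValueError(pairs)
    else:
        delta = 20
    process(nodes)
    for cap in pairs:
        print(pairs)
        if 38 != 14:
            continue
    if pairs < 29 and 29 < nodes:
        process(21)
    else:
        delta = nodes > delta
    if 5 >= nodes:
        nodes += emit(37)
    else:
        print(delta)
    log(nodes)
    return 39

nodes += emit(37)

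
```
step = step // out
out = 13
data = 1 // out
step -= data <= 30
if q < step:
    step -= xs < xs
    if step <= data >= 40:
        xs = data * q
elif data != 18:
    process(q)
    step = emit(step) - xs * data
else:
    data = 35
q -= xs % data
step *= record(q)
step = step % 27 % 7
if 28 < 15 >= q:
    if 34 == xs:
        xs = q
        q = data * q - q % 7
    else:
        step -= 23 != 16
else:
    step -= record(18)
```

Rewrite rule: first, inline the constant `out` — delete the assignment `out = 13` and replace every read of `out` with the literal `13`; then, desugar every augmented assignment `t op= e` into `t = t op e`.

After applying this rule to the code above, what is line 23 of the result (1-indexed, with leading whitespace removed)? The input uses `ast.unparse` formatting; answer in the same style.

step = step - record(18)

Transformed code:
step = step // 13
data = 1 // 13
step = step - (data <= 30)
if q < step:
    step = step - (xs < xs)
    if step <= data >= 40:
        xs = data * q
elif data != 18:
    process(q)
    step = emit(step) - xs * data
else:
    data = 35
q = q - xs % data
step = step * record(q)
step = step % 27 % 7
if 28 < 15 >= q:
    if 34 == xs:
        xs = q
        q = data * q - q % 7
    else:
        step = step - (23 != 16)
else:
    step = step - record(18)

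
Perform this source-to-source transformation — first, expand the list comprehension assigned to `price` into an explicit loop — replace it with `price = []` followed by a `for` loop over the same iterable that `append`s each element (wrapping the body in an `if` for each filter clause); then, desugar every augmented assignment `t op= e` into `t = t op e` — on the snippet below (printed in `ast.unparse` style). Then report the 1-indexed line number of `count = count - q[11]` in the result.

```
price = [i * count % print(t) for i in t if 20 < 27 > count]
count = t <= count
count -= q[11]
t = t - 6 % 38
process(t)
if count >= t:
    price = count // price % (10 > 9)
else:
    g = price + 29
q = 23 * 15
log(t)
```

6

Transformed code:
price = []
for i in t:
    if 20 < 27 > count:
        price.append(i * count % print(t))
count = t <= count
count = count - q[11]
t = t - 6 % 38
process(t)
if count >= t:
    price = count // price % (10 > 9)
else:
    g = price + 29
q = 23 * 15
log(t)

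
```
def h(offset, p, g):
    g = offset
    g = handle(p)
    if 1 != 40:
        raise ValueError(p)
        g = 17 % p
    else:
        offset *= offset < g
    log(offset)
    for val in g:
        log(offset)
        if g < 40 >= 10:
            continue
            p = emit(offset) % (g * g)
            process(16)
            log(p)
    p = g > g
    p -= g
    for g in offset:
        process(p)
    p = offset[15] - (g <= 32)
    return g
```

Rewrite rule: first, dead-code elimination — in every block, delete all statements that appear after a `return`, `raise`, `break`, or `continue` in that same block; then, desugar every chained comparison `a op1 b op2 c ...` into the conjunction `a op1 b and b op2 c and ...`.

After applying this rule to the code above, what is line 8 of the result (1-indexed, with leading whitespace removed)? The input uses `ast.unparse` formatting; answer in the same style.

log(offset)

Transformed code:
def h(offset, p, g):
    g = offset
    g = handle(p)
    if 1 != 40:
        raise ValueError(p)
    else:
        offset *= offset < g
    log(offset)
    for val in g:
        log(offset)
        if g < 40 and 40 >= 10:
            continue
    p = g > g
    p -= g
    for g in offset:
        process(p)
    p = offset[15] - (g <= 32)
    return g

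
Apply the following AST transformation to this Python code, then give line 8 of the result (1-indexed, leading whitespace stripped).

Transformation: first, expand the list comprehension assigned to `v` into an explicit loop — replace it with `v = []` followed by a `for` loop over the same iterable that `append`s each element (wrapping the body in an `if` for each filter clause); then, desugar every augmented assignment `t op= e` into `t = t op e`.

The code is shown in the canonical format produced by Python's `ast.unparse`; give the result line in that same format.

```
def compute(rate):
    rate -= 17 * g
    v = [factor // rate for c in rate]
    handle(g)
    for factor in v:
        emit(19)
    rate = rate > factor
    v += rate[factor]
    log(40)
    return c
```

emit(19)

Transformed code:
def compute(rate):
    rate = rate - 17 * g
    v = []
    for c in rate:
        v.append(factor // rate)
    handle(g)
    for factor in v:
        emit(19)
    rate = rate > factor
    v = v + rate[factor]
    log(40)
    return c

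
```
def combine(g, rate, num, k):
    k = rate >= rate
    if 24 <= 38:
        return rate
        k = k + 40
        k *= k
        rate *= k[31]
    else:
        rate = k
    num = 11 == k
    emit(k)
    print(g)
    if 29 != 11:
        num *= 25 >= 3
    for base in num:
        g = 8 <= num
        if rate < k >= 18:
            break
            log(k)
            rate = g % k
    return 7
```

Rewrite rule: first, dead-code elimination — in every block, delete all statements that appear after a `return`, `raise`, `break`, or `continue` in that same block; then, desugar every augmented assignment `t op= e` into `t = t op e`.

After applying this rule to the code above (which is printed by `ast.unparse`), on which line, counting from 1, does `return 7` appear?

Transformed code:
def combine(g, rate, num, k):
    k = rate >= rate
    if 24 <= 38:
        return rate
    else:
        rate = k
    num = 11 == k
    emit(k)
    print(g)
    if 29 != 11:
        num = num * (25 >= 3)
    for base in num:
        g = 8 <= num
        if rate < k >= 18:
            break
    return 7

16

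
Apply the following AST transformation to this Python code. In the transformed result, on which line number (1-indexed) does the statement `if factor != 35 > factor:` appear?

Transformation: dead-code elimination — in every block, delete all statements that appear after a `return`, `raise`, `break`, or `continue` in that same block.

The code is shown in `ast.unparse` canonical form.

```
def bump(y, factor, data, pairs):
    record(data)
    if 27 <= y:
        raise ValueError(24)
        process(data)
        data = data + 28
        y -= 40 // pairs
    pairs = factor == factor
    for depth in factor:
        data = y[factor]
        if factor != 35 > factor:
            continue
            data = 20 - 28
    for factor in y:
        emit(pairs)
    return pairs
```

8

Transformed code:
def bump(y, factor, data, pairs):
    record(data)
    if 27 <= y:
        raise ValueError(24)
    pairs = factor == factor
    for depth in factor:
        data = y[factor]
        if factor != 35 > factor:
            continue
    for factor in y:
        emit(pairs)
    return pairs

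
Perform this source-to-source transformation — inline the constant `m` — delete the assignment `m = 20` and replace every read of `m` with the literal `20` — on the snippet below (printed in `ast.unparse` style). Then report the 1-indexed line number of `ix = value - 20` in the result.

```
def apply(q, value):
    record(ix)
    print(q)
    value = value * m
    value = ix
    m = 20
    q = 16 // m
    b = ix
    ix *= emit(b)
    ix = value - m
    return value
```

9

Transformed code:
def apply(q, value):
    record(ix)
    print(q)
    value = value * 20
    value = ix
    q = 16 // 20
    b = ix
    ix *= emit(b)
    ix = value - 20
    return value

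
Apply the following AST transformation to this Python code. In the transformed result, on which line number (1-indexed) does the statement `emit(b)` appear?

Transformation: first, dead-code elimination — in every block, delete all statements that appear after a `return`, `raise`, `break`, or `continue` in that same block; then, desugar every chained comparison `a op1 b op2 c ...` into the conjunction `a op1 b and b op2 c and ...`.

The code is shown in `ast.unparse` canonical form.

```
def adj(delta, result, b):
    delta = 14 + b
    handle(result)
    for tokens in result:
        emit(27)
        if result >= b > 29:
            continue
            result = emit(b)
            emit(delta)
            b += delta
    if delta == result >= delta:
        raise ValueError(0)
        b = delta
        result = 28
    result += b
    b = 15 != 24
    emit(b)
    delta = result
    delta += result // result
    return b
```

12

Transformed code:
def adj(delta, result, b):
    delta = 14 + b
    handle(result)
    for tokens in result:
        emit(27)
        if result >= b and b > 29:
            continue
    if delta == result and result >= delta:
        raise ValueError(0)
    result += b
    b = 15 != 24
    emit(b)
    delta = result
    delta += result // result
    return b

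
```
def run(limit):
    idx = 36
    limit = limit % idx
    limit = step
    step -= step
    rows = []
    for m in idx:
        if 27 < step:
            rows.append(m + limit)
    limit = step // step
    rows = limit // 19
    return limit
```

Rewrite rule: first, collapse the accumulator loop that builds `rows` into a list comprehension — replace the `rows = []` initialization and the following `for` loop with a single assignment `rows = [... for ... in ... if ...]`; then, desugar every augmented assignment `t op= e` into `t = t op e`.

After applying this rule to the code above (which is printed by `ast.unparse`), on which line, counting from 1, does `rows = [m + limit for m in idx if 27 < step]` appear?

Transformed code:
def run(limit):
    idx = 36
    limit = limit % idx
    limit = step
    step = step - step
    rows = [m + limit for m in idx if 27 < step]
    limit = step // step
    rows = limit // 19
    return limit

6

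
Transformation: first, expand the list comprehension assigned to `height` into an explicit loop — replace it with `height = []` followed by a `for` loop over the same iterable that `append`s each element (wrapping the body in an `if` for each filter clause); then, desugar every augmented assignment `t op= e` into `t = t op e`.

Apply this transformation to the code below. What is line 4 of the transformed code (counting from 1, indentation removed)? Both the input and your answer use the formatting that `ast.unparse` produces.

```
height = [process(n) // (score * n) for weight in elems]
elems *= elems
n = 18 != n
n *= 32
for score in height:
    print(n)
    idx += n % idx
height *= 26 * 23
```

Transformed code:
height = []
for weight in elems:
    height.append(process(n) // (score * n))
elems = elems * elems
n = 18 != n
n = n * 32
for score in height:
    print(n)
    idx = idx + n % idx
height = height * (26 * 23)

elems = elems * elems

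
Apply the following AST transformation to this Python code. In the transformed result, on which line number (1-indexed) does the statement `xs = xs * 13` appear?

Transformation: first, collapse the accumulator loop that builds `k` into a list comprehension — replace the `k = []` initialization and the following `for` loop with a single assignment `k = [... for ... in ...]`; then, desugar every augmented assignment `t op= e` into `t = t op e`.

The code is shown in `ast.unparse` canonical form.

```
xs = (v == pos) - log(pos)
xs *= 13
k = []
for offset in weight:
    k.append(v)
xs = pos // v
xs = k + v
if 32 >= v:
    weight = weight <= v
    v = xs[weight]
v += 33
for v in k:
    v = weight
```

2

Transformed code:
xs = (v == pos) - log(pos)
xs = xs * 13
k = [v for offset in weight]
xs = pos // v
xs = k + v
if 32 >= v:
    weight = weight <= v
    v = xs[weight]
v = v + 33
for v in k:
    v = weight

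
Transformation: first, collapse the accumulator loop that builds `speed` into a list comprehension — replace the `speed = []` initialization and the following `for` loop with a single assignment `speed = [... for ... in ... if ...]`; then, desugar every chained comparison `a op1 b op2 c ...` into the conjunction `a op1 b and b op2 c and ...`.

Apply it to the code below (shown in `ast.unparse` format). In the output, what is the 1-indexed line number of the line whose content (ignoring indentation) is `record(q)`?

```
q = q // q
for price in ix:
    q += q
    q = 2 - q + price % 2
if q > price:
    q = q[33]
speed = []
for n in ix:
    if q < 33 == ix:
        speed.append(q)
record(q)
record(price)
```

Transformed code:
q = q // q
for price in ix:
    q += q
    q = 2 - q + price % 2
if q > price:
    q = q[33]
speed = [q for n in ix if q < 33 and 33 == ix]
record(q)
record(price)

8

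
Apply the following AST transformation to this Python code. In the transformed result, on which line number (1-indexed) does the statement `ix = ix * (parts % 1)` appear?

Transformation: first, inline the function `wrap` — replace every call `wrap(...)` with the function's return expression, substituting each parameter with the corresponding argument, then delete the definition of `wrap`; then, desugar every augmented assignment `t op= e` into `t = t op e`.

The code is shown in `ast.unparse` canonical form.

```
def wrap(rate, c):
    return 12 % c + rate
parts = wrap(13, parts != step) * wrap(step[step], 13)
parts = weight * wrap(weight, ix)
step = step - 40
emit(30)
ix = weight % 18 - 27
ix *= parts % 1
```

Transformed code:
parts = (12 % (parts != step) + 13) * (12 % 13 + step[step])
parts = weight * (12 % ix + weight)
step = step - 40
emit(30)
ix = weight % 18 - 27
ix = ix * (parts % 1)

6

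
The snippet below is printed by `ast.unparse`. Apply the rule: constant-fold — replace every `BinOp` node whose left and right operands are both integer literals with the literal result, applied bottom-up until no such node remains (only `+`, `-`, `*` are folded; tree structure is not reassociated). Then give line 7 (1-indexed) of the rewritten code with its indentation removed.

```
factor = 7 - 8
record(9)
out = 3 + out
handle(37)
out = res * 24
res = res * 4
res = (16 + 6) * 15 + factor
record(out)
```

res = 330 + factor

Transformed code:
factor = -1
record(9)
out = 3 + out
handle(37)
out = res * 24
res = res * 4
res = 330 + factor
record(out)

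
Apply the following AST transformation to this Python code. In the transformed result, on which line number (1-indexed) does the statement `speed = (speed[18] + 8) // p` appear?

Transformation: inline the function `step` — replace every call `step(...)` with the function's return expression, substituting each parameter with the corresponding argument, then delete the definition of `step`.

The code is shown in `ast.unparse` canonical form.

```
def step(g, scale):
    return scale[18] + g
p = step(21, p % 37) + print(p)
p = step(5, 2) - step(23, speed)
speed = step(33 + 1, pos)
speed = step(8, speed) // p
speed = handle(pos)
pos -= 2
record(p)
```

4

Transformed code:
p = (p % 37)[18] + 21 + print(p)
p = 2[18] + 5 - (speed[18] + 23)
speed = pos[18] + (33 + 1)
speed = (speed[18] + 8) // p
speed = handle(pos)
pos -= 2
record(p)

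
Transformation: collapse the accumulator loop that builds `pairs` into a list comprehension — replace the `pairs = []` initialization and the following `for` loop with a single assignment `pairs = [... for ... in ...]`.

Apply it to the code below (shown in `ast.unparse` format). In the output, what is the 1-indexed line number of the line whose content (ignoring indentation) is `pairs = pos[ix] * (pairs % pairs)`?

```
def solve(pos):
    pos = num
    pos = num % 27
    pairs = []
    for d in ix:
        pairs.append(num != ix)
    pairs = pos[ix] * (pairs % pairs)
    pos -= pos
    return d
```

Transformed code:
def solve(pos):
    pos = num
    pos = num % 27
    pairs = [num != ix for d in ix]
    pairs = pos[ix] * (pairs % pairs)
    pos -= pos
    return d

5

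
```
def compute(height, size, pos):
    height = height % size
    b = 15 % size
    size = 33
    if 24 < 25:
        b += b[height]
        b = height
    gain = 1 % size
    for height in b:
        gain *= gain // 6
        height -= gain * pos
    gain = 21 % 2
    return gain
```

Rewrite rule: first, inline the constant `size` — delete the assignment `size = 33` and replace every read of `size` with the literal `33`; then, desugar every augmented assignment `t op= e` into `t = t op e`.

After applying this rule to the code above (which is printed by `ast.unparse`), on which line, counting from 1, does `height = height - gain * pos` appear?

10

Transformed code:
def compute(height, size, pos):
    height = height % 33
    b = 15 % 33
    if 24 < 25:
        b = b + b[height]
        b = height
    gain = 1 % 33
    for height in b:
        gain = gain * (gain // 6)
        height = height - gain * pos
    gain = 21 % 2
    return gain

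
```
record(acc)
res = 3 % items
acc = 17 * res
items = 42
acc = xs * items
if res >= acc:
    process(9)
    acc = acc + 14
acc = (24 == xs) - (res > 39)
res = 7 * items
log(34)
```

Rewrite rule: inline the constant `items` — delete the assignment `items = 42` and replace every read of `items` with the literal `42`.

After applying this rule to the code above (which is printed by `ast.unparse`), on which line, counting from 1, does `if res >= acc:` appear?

Transformed code:
record(acc)
res = 3 % 42
acc = 17 * res
acc = xs * 42
if res >= acc:
    process(9)
    acc = acc + 14
acc = (24 == xs) - (res > 39)
res = 7 * 42
log(34)

5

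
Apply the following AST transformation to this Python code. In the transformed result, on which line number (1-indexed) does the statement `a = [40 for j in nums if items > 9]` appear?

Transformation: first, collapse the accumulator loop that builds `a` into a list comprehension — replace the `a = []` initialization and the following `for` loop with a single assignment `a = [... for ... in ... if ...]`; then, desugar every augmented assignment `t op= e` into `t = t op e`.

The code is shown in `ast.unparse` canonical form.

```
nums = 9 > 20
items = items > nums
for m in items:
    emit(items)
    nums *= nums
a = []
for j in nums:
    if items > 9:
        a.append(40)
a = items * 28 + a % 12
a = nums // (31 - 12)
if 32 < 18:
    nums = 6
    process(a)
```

Transformed code:
nums = 9 > 20
items = items > nums
for m in items:
    emit(items)
    nums = nums * nums
a = [40 for j in nums if items > 9]
a = items * 28 + a % 12
a = nums // (31 - 12)
if 32 < 18:
    nums = 6
    process(a)

6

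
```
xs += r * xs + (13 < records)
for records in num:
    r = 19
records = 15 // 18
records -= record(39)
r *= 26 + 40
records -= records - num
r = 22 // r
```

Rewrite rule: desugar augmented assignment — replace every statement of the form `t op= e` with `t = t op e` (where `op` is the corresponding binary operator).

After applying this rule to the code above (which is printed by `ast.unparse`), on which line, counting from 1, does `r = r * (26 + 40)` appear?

Transformed code:
xs = xs + (r * xs + (13 < records))
for records in num:
    r = 19
records = 15 // 18
records = records - record(39)
r = r * (26 + 40)
records = records - (records - num)
r = 22 // r

6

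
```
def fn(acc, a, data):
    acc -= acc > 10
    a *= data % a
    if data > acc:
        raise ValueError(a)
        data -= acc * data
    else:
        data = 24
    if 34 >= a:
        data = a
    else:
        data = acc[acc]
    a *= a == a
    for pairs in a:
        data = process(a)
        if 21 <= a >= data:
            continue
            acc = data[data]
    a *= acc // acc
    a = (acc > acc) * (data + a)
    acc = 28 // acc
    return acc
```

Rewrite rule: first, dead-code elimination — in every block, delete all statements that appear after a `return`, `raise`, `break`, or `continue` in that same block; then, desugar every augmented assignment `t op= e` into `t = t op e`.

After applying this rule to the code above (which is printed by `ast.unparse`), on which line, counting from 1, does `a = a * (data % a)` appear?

3

Transformed code:
def fn(acc, a, data):
    acc = acc - (acc > 10)
    a = a * (data % a)
    if data > acc:
        raise ValueError(a)
    else:
        data = 24
    if 34 >= a:
        data = a
    else:
        data = acc[acc]
    a = a * (a == a)
    for pairs in a:
        data = process(a)
        if 21 <= a >= data:
            continue
    a = a * (acc // acc)
    a = (acc > acc) * (data + a)
    acc = 28 // acc
    return acc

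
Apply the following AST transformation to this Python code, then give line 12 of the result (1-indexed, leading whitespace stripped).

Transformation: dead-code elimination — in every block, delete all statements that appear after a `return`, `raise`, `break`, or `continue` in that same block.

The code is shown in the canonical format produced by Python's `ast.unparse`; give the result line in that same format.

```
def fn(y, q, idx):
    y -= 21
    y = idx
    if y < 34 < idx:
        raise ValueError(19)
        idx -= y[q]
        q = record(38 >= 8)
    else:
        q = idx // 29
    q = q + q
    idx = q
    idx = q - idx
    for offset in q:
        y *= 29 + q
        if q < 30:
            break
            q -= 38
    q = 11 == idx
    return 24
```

Transformed code:
def fn(y, q, idx):
    y -= 21
    y = idx
    if y < 34 < idx:
        raise ValueError(19)
    else:
        q = idx // 29
    q = q + q
    idx = q
    idx = q - idx
    for offset in q:
        y *= 29 + q
        if q < 30:
            break
    q = 11 == idx
    return 24

y *= 29 + q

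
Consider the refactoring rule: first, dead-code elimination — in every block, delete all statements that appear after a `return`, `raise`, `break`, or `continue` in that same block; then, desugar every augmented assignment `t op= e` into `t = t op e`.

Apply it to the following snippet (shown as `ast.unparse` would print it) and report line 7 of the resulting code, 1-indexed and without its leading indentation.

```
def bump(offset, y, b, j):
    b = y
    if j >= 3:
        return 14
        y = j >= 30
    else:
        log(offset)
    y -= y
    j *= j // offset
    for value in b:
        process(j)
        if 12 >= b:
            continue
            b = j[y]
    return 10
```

Transformed code:
def bump(offset, y, b, j):
    b = y
    if j >= 3:
        return 14
    else:
        log(offset)
    y = y - y
    j = j * (j // offset)
    for value in b:
        process(j)
        if 12 >= b:
            continue
    return 10

y = y - y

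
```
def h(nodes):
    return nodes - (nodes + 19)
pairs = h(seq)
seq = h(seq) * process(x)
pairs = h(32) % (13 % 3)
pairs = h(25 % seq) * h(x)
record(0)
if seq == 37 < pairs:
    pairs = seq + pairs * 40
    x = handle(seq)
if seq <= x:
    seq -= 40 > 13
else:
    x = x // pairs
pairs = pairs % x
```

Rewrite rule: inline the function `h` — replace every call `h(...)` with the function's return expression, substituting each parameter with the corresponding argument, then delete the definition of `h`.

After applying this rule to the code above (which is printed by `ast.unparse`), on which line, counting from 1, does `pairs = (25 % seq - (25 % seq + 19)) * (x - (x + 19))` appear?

4

Transformed code:
pairs = seq - (seq + 19)
seq = (seq - (seq + 19)) * process(x)
pairs = (32 - (32 + 19)) % (13 % 3)
pairs = (25 % seq - (25 % seq + 19)) * (x - (x + 19))
record(0)
if seq == 37 < pairs:
    pairs = seq + pairs * 40
    x = handle(seq)
if seq <= x:
    seq -= 40 > 13
else:
    x = x // pairs
pairs = pairs % x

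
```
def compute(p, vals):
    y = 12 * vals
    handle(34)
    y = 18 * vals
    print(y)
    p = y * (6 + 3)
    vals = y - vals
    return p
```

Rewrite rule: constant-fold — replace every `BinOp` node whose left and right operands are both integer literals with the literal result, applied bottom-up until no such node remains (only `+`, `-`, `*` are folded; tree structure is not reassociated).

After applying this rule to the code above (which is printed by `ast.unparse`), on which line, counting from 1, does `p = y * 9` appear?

Transformed code:
def compute(p, vals):
    y = 12 * vals
    handle(34)
    y = 18 * vals
    print(y)
    p = y * 9
    vals = y - vals
    return p

6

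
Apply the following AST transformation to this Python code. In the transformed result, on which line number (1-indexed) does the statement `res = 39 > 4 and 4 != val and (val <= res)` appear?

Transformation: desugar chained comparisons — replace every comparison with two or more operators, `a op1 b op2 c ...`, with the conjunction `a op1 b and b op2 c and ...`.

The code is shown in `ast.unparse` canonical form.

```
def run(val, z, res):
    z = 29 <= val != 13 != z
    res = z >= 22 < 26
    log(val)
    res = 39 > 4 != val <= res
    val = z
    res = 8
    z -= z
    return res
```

Transformed code:
def run(val, z, res):
    z = 29 <= val and val != 13 and (13 != z)
    res = z >= 22 and 22 < 26
    log(val)
    res = 39 > 4 and 4 != val and (val <= res)
    val = z
    res = 8
    z -= z
    return res

5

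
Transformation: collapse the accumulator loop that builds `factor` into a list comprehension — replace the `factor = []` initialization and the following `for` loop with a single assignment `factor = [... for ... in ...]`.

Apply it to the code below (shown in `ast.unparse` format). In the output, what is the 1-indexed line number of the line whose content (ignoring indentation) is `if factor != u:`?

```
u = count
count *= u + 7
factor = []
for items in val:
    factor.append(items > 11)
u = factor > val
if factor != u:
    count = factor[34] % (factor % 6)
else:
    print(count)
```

5

Transformed code:
u = count
count *= u + 7
factor = [items > 11 for items in val]
u = factor > val
if factor != u:
    count = factor[34] % (factor % 6)
else:
    print(count)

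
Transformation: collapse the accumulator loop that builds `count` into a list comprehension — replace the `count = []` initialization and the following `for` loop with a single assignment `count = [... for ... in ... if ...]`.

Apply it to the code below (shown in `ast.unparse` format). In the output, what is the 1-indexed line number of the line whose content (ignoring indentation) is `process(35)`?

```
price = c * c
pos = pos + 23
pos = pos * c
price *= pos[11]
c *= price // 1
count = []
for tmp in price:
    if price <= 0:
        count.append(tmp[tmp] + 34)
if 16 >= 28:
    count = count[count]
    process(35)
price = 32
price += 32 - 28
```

9

Transformed code:
price = c * c
pos = pos + 23
pos = pos * c
price *= pos[11]
c *= price // 1
count = [tmp[tmp] + 34 for tmp in price if price <= 0]
if 16 >= 28:
    count = count[count]
    process(35)
price = 32
price += 32 - 28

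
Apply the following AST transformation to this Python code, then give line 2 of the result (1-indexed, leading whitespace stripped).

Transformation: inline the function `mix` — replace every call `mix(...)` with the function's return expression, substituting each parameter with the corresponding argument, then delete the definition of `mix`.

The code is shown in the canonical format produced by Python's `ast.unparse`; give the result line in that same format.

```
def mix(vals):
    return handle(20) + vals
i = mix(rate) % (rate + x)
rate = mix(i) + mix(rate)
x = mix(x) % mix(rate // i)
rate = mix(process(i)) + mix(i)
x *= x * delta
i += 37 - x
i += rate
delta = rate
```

rate = handle(20) + i + (handle(20) + rate)

Transformed code:
i = (handle(20) + rate) % (rate + x)
rate = handle(20) + i + (handle(20) + rate)
x = (handle(20) + x) % (handle(20) + rate // i)
rate = handle(20) + process(i) + (handle(20) + i)
x *= x * delta
i += 37 - x
i += rate
delta = rate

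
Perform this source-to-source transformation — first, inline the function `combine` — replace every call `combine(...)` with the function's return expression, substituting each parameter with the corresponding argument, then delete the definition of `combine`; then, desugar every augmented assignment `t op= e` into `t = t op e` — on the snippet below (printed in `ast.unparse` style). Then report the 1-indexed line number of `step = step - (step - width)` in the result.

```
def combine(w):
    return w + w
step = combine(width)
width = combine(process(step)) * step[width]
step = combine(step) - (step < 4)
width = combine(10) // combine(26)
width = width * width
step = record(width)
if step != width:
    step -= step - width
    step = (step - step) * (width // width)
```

Transformed code:
step = width + width
width = (process(step) + process(step)) * step[width]
step = step + step - (step < 4)
width = (10 + 10) // (26 + 26)
width = width * width
step = record(width)
if step != width:
    step = step - (step - width)
    step = (step - step) * (width // width)

8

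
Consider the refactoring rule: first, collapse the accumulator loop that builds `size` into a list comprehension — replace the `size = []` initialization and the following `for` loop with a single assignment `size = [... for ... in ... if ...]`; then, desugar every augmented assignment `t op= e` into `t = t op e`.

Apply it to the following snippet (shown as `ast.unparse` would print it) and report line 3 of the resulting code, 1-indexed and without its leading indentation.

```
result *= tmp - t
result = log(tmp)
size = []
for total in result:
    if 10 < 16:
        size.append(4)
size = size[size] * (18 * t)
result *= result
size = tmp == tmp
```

size = [4 for total in result if 10 < 16]

Transformed code:
result = result * (tmp - t)
result = log(tmp)
size = [4 for total in result if 10 < 16]
size = size[size] * (18 * t)
result = result * result
size = tmp == tmp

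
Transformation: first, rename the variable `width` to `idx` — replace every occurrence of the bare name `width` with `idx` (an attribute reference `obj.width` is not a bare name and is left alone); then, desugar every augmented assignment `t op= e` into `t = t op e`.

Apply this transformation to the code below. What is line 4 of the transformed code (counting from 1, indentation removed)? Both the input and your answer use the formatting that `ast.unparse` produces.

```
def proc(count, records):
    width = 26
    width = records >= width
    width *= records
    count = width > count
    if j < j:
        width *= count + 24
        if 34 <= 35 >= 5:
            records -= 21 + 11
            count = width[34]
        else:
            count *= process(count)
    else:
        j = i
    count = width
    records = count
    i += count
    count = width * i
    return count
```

idx = idx * records

Transformed code:
def proc(count, records):
    idx = 26
    idx = records >= idx
    idx = idx * records
    count = idx > count
    if j < j:
        idx = idx * (count + 24)
        if 34 <= 35 >= 5:
            records = records - (21 + 11)
            count = idx[34]
        else:
            count = count * process(count)
    else:
        j = i
    count = idx
    records = count
    i = i + count
    count = idx * i
    return count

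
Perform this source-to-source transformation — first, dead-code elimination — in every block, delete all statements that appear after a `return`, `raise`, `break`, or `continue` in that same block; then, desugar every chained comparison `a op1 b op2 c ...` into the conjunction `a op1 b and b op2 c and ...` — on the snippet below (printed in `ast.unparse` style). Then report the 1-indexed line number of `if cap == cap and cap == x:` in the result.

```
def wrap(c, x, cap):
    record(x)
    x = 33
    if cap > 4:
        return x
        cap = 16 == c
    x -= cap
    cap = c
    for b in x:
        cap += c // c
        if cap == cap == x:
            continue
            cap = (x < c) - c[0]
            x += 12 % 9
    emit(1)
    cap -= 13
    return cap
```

Transformed code:
def wrap(c, x, cap):
    record(x)
    x = 33
    if cap > 4:
        return x
    x -= cap
    cap = c
    for b in x:
        cap += c // c
        if cap == cap and cap == x:
            continue
    emit(1)
    cap -= 13
    return cap

10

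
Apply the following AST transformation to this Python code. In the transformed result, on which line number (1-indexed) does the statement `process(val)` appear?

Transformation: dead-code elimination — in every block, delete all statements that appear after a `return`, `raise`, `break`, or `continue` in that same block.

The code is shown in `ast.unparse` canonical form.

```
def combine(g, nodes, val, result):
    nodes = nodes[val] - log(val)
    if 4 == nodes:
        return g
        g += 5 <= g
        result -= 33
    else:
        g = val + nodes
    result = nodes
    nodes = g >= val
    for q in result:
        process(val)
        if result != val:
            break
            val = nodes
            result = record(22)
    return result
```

Transformed code:
def combine(g, nodes, val, result):
    nodes = nodes[val] - log(val)
    if 4 == nodes:
        return g
    else:
        g = val + nodes
    result = nodes
    nodes = g >= val
    for q in result:
        process(val)
        if result != val:
            break
    return result

10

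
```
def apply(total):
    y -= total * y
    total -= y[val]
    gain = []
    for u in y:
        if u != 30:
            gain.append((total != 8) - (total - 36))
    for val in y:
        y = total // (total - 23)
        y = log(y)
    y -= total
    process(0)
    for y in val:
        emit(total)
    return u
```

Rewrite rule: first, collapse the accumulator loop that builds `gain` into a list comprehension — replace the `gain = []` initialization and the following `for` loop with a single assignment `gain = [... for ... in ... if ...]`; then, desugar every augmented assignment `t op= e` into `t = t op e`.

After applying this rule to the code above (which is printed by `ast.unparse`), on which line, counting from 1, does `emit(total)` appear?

Transformed code:
def apply(total):
    y = y - total * y
    total = total - y[val]
    gain = [(total != 8) - (total - 36) for u in y if u != 30]
    for val in y:
        y = total // (total - 23)
        y = log(y)
    y = y - total
    process(0)
    for y in val:
        emit(total)
    return u

11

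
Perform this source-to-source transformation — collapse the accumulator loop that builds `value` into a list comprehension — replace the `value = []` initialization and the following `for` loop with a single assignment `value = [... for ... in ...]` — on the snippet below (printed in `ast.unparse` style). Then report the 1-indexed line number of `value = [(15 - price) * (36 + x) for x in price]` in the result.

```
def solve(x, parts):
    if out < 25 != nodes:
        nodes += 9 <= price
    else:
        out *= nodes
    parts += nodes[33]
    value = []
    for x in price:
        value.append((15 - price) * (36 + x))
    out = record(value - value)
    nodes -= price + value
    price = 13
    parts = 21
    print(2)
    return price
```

Transformed code:
def solve(x, parts):
    if out < 25 != nodes:
        nodes += 9 <= price
    else:
        out *= nodes
    parts += nodes[33]
    value = [(15 - price) * (36 + x) for x in price]
    out = record(value - value)
    nodes -= price + value
    price = 13
    parts = 21
    print(2)
    return price

7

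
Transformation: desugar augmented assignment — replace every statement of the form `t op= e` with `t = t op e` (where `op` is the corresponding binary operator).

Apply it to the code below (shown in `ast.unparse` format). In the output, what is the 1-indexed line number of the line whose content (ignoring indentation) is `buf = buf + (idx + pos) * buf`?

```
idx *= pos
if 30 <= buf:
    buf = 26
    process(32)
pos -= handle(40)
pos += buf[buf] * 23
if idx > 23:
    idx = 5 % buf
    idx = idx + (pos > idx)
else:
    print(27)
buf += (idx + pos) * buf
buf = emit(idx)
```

Transformed code:
idx = idx * pos
if 30 <= buf:
    buf = 26
    process(32)
pos = pos - handle(40)
pos = pos + buf[buf] * 23
if idx > 23:
    idx = 5 % buf
    idx = idx + (pos > idx)
else:
    print(27)
buf = buf + (idx + pos) * buf
buf = emit(idx)

12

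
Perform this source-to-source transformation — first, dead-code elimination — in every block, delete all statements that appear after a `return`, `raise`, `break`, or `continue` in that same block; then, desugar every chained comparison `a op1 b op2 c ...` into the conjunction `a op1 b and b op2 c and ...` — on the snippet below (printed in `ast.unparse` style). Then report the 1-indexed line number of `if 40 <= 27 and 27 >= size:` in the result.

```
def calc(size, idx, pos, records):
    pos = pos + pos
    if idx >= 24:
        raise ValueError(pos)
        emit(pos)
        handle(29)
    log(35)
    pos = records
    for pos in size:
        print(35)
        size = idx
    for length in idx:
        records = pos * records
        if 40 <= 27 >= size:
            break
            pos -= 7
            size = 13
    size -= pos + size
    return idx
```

12

Transformed code:
def calc(size, idx, pos, records):
    pos = pos + pos
    if idx >= 24:
        raise ValueError(pos)
    log(35)
    pos = records
    for pos in size:
        print(35)
        size = idx
    for length in idx:
        records = pos * records
        if 40 <= 27 and 27 >= size:
            break
    size -= pos + size
    return idx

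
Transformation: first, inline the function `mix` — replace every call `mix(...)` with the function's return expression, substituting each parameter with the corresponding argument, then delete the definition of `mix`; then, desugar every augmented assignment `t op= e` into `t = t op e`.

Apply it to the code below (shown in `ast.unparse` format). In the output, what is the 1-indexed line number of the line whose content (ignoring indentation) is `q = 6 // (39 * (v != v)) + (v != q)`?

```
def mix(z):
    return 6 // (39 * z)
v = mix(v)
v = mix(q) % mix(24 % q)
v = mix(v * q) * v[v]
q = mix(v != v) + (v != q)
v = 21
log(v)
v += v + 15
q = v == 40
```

Transformed code:
v = 6 // (39 * v)
v = 6 // (39 * q) % (6 // (39 * (24 % q)))
v = 6 // (39 * (v * q)) * v[v]
q = 6 // (39 * (v != v)) + (v != q)
v = 21
log(v)
v = v + (v + 15)
q = v == 40

4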